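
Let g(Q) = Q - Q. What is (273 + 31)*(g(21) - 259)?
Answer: -78736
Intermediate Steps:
g(Q) = 0
(273 + 31)*(g(21) - 259) = (273 + 31)*(0 - 259) = 304*(-259) = -78736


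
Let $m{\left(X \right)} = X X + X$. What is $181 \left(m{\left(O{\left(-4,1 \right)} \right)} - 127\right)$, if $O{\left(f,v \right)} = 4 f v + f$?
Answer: $45793$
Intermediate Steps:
$O{\left(f,v \right)} = f + 4 f v$ ($O{\left(f,v \right)} = 4 f v + f = f + 4 f v$)
$m{\left(X \right)} = X + X^{2}$ ($m{\left(X \right)} = X^{2} + X = X + X^{2}$)
$181 \left(m{\left(O{\left(-4,1 \right)} \right)} - 127\right) = 181 \left(- 4 \left(1 + 4 \cdot 1\right) \left(1 - 4 \left(1 + 4 \cdot 1\right)\right) - 127\right) = 181 \left(- 4 \left(1 + 4\right) \left(1 - 4 \left(1 + 4\right)\right) - 127\right) = 181 \left(\left(-4\right) 5 \left(1 - 20\right) - 127\right) = 181 \left(- 20 \left(1 - 20\right) - 127\right) = 181 \left(\left(-20\right) \left(-19\right) - 127\right) = 181 \left(380 - 127\right) = 181 \cdot 253 = 45793$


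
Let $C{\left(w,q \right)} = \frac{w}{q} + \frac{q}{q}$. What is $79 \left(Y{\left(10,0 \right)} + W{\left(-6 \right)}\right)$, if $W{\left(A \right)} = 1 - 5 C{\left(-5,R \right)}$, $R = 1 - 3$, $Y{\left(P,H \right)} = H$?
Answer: $- \frac{2607}{2} \approx -1303.5$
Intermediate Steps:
$R = -2$
$C{\left(w,q \right)} = 1 + \frac{w}{q}$ ($C{\left(w,q \right)} = \frac{w}{q} + 1 = 1 + \frac{w}{q}$)
$W{\left(A \right)} = - \frac{33}{2}$ ($W{\left(A \right)} = 1 - 5 \frac{-2 - 5}{-2} = 1 - 5 \left(\left(- \frac{1}{2}\right) \left(-7\right)\right) = 1 - \frac{35}{2} = - \frac{33}{2}$)
$79 \left(Y{\left(10,0 \right)} + W{\left(-6 \right)}\right) = 79 \left(0 - \frac{33}{2}\right) = 79 \left(- \frac{33}{2}\right) = - \frac{2607}{2}$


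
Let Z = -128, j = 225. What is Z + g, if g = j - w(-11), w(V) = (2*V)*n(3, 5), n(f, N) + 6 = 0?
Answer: -35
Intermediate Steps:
n(f, N) = -6 (n(f, N) = -6 + 0 = -6)
w(V) = -12*V (w(V) = (2*V)*(-6) = -12*V)
g = 93 (g = 225 - (-12)*(-11) = 225 - 1*132 = 225 - 132 = 93)
Z + g = -128 + 93 = -35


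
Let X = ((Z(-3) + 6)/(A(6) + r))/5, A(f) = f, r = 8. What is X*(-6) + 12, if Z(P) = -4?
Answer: 414/35 ≈ 11.829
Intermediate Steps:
X = 1/35 (X = ((-4 + 6)/(6 + 8))/5 = (2/14)*(⅕) = (2*(1/14))*(⅕) = (⅐)*(⅕) = 1/35 ≈ 0.028571)
X*(-6) + 12 = (1/35)*(-6) + 12 = -6/35 + 12 = 414/35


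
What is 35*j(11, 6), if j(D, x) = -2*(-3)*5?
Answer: 1050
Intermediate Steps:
j(D, x) = 30 (j(D, x) = 6*5 = 30)
35*j(11, 6) = 35*30 = 1050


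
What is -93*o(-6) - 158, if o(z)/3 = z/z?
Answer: -437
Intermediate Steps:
o(z) = 3 (o(z) = 3*(z/z) = 3*1 = 3)
-93*o(-6) - 158 = -93*3 - 158 = -279 - 158 = -437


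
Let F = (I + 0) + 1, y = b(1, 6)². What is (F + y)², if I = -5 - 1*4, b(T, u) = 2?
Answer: 16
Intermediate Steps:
I = -9 (I = -5 - 4 = -9)
y = 4 (y = 2² = 4)
F = -8 (F = (-9 + 0) + 1 = -9 + 1 = -8)
(F + y)² = (-8 + 4)² = (-4)² = 16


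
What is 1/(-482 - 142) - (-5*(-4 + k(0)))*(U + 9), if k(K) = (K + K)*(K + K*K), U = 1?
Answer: -124801/624 ≈ -200.00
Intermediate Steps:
k(K) = 2*K*(K + K**2) (k(K) = (2*K)*(K + K**2) = 2*K*(K + K**2))
1/(-482 - 142) - (-5*(-4 + k(0)))*(U + 9) = 1/(-482 - 142) - (-5*(-4 + 2*0**2*(1 + 0)))*(1 + 9) = 1/(-624) - (-5*(-4 + 2*0*1))*10 = -1/624 - (-5*(-4 + 0))*10 = -1/624 - (-5*(-4))*10 = -1/624 - 20*10 = -1/624 - 1*200 = -1/624 - 200 = -124801/624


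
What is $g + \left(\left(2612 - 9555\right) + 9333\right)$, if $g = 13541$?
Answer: $15931$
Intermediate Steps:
$g + \left(\left(2612 - 9555\right) + 9333\right) = 13541 + \left(\left(2612 - 9555\right) + 9333\right) = 13541 + \left(-6943 + 9333\right) = 13541 + 2390 = 15931$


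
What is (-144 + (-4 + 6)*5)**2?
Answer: 17956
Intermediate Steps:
(-144 + (-4 + 6)*5)**2 = (-144 + 2*5)**2 = (-144 + 10)**2 = (-134)**2 = 17956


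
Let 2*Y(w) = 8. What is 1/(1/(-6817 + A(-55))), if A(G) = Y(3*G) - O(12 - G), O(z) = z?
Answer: -6880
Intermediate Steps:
Y(w) = 4 (Y(w) = (½)*8 = 4)
A(G) = -8 + G (A(G) = 4 - (12 - G) = 4 + (-12 + G) = -8 + G)
1/(1/(-6817 + A(-55))) = 1/(1/(-6817 + (-8 - 55))) = 1/(1/(-6817 - 63)) = 1/(1/(-6880)) = 1/(-1/6880) = -6880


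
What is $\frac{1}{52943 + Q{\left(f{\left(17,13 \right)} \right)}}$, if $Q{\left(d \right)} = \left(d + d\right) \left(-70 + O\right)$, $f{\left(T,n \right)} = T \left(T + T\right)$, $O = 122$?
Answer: $\frac{1}{113055} \approx 8.8453 \cdot 10^{-6}$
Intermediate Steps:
$f{\left(T,n \right)} = 2 T^{2}$ ($f{\left(T,n \right)} = T 2 T = 2 T^{2}$)
$Q{\left(d \right)} = 104 d$ ($Q{\left(d \right)} = \left(d + d\right) \left(-70 + 122\right) = 2 d 52 = 104 d$)
$\frac{1}{52943 + Q{\left(f{\left(17,13 \right)} \right)}} = \frac{1}{52943 + 104 \cdot 2 \cdot 17^{2}} = \frac{1}{52943 + 104 \cdot 2 \cdot 289} = \frac{1}{52943 + 104 \cdot 578} = \frac{1}{52943 + 60112} = \frac{1}{113055}$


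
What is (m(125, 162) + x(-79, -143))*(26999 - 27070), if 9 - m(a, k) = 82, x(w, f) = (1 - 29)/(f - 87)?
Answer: 595051/115 ≈ 5174.4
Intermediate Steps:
x(w, f) = -28/(-87 + f)
m(a, k) = -73 (m(a, k) = 9 - 1*82 = 9 - 82 = -73)
(m(125, 162) + x(-79, -143))*(26999 - 27070) = (-73 - 28/(-87 - 143))*(26999 - 27070) = (-73 - 28/(-230))*(-71) = (-73 - 28*(-1/230))*(-71) = (-73 + 14/115)*(-71) = -8381/115*(-71) = 595051/115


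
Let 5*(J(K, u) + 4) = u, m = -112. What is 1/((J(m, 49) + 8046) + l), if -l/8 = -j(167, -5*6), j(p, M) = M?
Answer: 5/39059 ≈ 0.00012801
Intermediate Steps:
J(K, u) = -4 + u/5
l = -240 (l = -(-8)*(-5*6) = -(-8)*(-30) = -8*30 = -240)
1/((J(m, 49) + 8046) + l) = 1/(((-4 + (1/5)*49) + 8046) - 240) = 1/(((-4 + 49/5) + 8046) - 240) = 1/((29/5 + 8046) - 240) = 1/(40259/5 - 240) = 1/(39059/5) = 5/39059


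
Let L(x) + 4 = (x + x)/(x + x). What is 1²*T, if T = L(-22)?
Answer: -3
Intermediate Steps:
L(x) = -3 (L(x) = -4 + (x + x)/(x + x) = -4 + (2*x)/((2*x)) = -4 + (2*x)*(1/(2*x)) = -4 + 1 = -3)
T = -3
1²*T = 1²*(-3) = 1*(-3) = -3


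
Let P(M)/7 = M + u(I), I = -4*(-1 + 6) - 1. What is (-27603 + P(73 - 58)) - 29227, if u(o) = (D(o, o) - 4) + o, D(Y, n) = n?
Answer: -57047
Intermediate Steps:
I = -21 (I = -4*5 - 1 = -20 - 1 = -21)
u(o) = -4 + 2*o (u(o) = (o - 4) + o = (-4 + o) + o = -4 + 2*o)
P(M) = -322 + 7*M (P(M) = 7*(M + (-4 + 2*(-21))) = 7*(M + (-4 - 42)) = 7*(M - 46) = 7*(-46 + M) = -322 + 7*M)
(-27603 + P(73 - 58)) - 29227 = (-27603 + (-322 + 7*(73 - 58))) - 29227 = (-27603 + (-322 + 7*15)) - 29227 = (-27603 + (-322 + 105)) - 29227 = (-27603 - 217) - 29227 = -27820 - 29227 = -57047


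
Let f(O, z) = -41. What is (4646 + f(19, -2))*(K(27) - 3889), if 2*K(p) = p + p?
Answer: -17784510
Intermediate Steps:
K(p) = p (K(p) = (p + p)/2 = (2*p)/2 = p)
(4646 + f(19, -2))*(K(27) - 3889) = (4646 - 41)*(27 - 3889) = 4605*(-3862) = -17784510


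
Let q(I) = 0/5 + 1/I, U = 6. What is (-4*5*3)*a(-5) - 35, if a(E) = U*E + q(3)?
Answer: 1745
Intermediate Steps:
q(I) = 1/I (q(I) = 0*(⅕) + 1/I = 0 + 1/I = 1/I)
a(E) = ⅓ + 6*E (a(E) = 6*E + 1/3 = 6*E + ⅓ = ⅓ + 6*E)
(-4*5*3)*a(-5) - 35 = (-4*5*3)*(⅓ + 6*(-5)) - 35 = (-20*3)*(⅓ - 30) - 35 = -60*(-89/3) - 35 = 1780 - 35 = 1745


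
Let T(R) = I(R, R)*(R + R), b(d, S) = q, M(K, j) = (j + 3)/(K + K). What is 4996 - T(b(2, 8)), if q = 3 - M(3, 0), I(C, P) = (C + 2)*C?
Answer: 19759/4 ≈ 4939.8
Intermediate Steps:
M(K, j) = (3 + j)/(2*K) (M(K, j) = (3 + j)/((2*K)) = (3 + j)*(1/(2*K)) = (3 + j)/(2*K))
I(C, P) = C*(2 + C) (I(C, P) = (2 + C)*C = C*(2 + C))
q = 5/2 (q = 3 - (3 + 0)/(2*3) = 3 - 3/(2*3) = 3 - 1*½ = 3 - ½ = 5/2 ≈ 2.5000)
b(d, S) = 5/2
T(R) = 2*R²*(2 + R) (T(R) = (R*(2 + R))*(R + R) = (R*(2 + R))*(2*R) = 2*R²*(2 + R))
4996 - T(b(2, 8)) = 4996 - 2*(5/2)²*(2 + 5/2) = 4996 - 2*25*9/(4*2) = 4996 - 1*225/4 = 4996 - 225/4 = 19759/4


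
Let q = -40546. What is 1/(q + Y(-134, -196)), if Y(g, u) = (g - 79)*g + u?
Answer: -1/12200 ≈ -8.1967e-5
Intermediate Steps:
Y(g, u) = u + g*(-79 + g) (Y(g, u) = (-79 + g)*g + u = g*(-79 + g) + u = u + g*(-79 + g))
1/(q + Y(-134, -196)) = 1/(-40546 + (-196 + (-134)² - 79*(-134))) = 1/(-40546 + (-196 + 17956 + 10586)) = 1/(-40546 + 28346) = 1/(-12200) = -1/12200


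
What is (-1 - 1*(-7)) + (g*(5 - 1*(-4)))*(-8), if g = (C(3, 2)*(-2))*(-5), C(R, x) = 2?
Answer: -1434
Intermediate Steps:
g = 20 (g = (2*(-2))*(-5) = -4*(-5) = 20)
(-1 - 1*(-7)) + (g*(5 - 1*(-4)))*(-8) = (-1 - 1*(-7)) + (20*(5 - 1*(-4)))*(-8) = (-1 + 7) + (20*(5 + 4))*(-8) = 6 + (20*9)*(-8) = 6 + 180*(-8) = 6 - 1440 = -1434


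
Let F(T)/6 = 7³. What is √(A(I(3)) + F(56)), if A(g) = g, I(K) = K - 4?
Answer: 11*√17 ≈ 45.354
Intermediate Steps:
I(K) = -4 + K
F(T) = 2058 (F(T) = 6*7³ = 6*343 = 2058)
√(A(I(3)) + F(56)) = √((-4 + 3) + 2058) = √(-1 + 2058) = √2057 = 11*√17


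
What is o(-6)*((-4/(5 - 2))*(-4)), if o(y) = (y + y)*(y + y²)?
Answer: -1920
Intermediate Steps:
o(y) = 2*y*(y + y²) (o(y) = (2*y)*(y + y²) = 2*y*(y + y²))
o(-6)*((-4/(5 - 2))*(-4)) = (2*(-6)²*(1 - 6))*((-4/(5 - 2))*(-4)) = (2*36*(-5))*((-4/3)*(-4)) = -360*(⅓)*(-4)*(-4) = -(-480)*(-4) = -360*16/3 = -1920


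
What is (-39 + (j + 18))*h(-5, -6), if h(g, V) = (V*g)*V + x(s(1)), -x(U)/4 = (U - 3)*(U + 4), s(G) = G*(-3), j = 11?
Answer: 1560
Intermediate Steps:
s(G) = -3*G
x(U) = -4*(-3 + U)*(4 + U) (x(U) = -4*(U - 3)*(U + 4) = -4*(-3 + U)*(4 + U))
h(g, V) = 24 + g*V² (h(g, V) = (V*g)*V + (48 - (-12) - 4*(-3*1)²) = g*V² + (48 - 4*(-3) - 4*(-3)²) = g*V² + (48 + 12 - 4*9) = g*V² + (48 + 12 - 36) = g*V² + 24 = 24 + g*V²)
(-39 + (j + 18))*h(-5, -6) = (-39 + (11 + 18))*(24 - 5*(-6)²) = (-39 + 29)*(24 - 5*36) = -10*(24 - 180) = -10*(-156) = 1560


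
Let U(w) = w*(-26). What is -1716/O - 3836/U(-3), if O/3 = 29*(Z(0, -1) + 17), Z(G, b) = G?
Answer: -967882/19227 ≈ -50.340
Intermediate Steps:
U(w) = -26*w
O = 1479 (O = 3*(29*(0 + 17)) = 3*(29*17) = 3*493 = 1479)
-1716/O - 3836/U(-3) = -1716/1479 - 3836/((-26*(-3))) = -1716*1/1479 - 3836/78 = -572/493 - 3836*1/78 = -572/493 - 1918/39 = -967882/19227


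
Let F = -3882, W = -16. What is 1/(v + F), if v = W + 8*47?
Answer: -1/3522 ≈ -0.00028393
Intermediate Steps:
v = 360 (v = -16 + 8*47 = -16 + 376 = 360)
1/(v + F) = 1/(360 - 3882) = 1/(-3522) = -1/3522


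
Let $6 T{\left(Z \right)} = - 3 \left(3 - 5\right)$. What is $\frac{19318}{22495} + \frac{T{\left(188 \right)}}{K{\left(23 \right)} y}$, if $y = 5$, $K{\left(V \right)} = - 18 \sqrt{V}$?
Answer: $\frac{19318}{22495} - \frac{\sqrt{23}}{2070} \approx 0.85645$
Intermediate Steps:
$T{\left(Z \right)} = 1$ ($T{\left(Z \right)} = \frac{\left(-3\right) \left(3 - 5\right)}{6} = \frac{\left(-3\right) \left(-2\right)}{6} = \frac{1}{6} \cdot 6 = 1$)
$\frac{19318}{22495} + \frac{T{\left(188 \right)}}{K{\left(23 \right)} y} = \frac{19318}{22495} + 1 \frac{1}{- 18 \sqrt{23} \cdot 5} = 19318 \cdot \frac{1}{22495} + 1 \frac{1}{\left(-90\right) \sqrt{23}} = \frac{19318}{22495} + 1 \left(- \frac{\sqrt{23}}{2070}\right) = \frac{19318}{22495} - \frac{\sqrt{23}}{2070}$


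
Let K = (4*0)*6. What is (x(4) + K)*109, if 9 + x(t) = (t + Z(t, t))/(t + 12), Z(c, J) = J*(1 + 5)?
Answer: -3161/4 ≈ -790.25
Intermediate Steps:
Z(c, J) = 6*J (Z(c, J) = J*6 = 6*J)
K = 0 (K = 0*6 = 0)
x(t) = -9 + 7*t/(12 + t) (x(t) = -9 + (t + 6*t)/(t + 12) = -9 + (7*t)/(12 + t) = -9 + 7*t/(12 + t))
(x(4) + K)*109 = (2*(-54 - 1*4)/(12 + 4) + 0)*109 = (2*(-54 - 4)/16 + 0)*109 = (2*(1/16)*(-58) + 0)*109 = (-29/4 + 0)*109 = -29/4*109 = -3161/4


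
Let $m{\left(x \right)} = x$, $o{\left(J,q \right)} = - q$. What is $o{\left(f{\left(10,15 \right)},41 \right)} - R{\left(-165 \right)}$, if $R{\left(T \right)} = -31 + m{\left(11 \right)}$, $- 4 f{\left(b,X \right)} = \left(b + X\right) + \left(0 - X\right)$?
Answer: $-21$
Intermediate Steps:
$f{\left(b,X \right)} = - \frac{b}{4}$ ($f{\left(b,X \right)} = - \frac{\left(b + X\right) + \left(0 - X\right)}{4} = - \frac{\left(X + b\right) - X}{4} = - \frac{b}{4}$)
$R{\left(T \right)} = -20$ ($R{\left(T \right)} = -31 + 11 = -20$)
$o{\left(f{\left(10,15 \right)},41 \right)} - R{\left(-165 \right)} = \left(-1\right) 41 - -20 = -41 + 20 = -21$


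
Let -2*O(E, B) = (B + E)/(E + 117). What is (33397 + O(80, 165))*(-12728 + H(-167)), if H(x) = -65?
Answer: -168332507189/394 ≈ -4.2724e+8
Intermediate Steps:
O(E, B) = -(B + E)/(2*(117 + E)) (O(E, B) = -(B + E)/(2*(E + 117)) = -(B + E)/(2*(117 + E)))
(33397 + O(80, 165))*(-12728 + H(-167)) = (33397 + (-1*165 - 1*80)/(2*(117 + 80)))*(-12728 - 65) = (33397 + (½)*(-165 - 80)/197)*(-12793) = (33397 + (½)*(1/197)*(-245))*(-12793) = (33397 - 245/394)*(-12793) = (13158173/394)*(-12793) = -168332507189/394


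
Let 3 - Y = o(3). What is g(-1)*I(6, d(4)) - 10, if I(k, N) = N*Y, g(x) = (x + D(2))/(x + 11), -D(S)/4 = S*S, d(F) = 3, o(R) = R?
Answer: -10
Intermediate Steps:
D(S) = -4*S**2 (D(S) = -4*S*S = -4*S**2)
Y = 0 (Y = 3 - 1*3 = 3 - 3 = 0)
g(x) = (-16 + x)/(11 + x) (g(x) = (x - 4*2**2)/(x + 11) = (x - 4*4)/(11 + x) = (x - 16)/(11 + x) = (-16 + x)/(11 + x))
I(k, N) = 0 (I(k, N) = N*0 = 0)
g(-1)*I(6, d(4)) - 10 = ((-16 - 1)/(11 - 1))*0 - 10 = (-17/10)*0 - 10 = ((1/10)*(-17))*0 - 10 = -17/10*0 - 10 = 0 - 10 = -10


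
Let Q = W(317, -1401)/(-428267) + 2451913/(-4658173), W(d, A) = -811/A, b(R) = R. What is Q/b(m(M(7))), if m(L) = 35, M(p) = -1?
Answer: -1471156645882474/97821969995525685 ≈ -0.015039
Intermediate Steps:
Q = -1471156645882474/2794913428443591 (Q = -811/(-1401)/(-428267) + 2451913/(-4658173) = -811*(-1/1401)*(-1/428267) + 2451913*(-1/4658173) = (811/1401)*(-1/428267) - 2451913/4658173 = -811/600002067 - 2451913/4658173 = -1471156645882474/2794913428443591 ≈ -0.52637)
Q/b(m(M(7))) = -1471156645882474/2794913428443591/35 = -1471156645882474/2794913428443591*1/35 = -1471156645882474/97821969995525685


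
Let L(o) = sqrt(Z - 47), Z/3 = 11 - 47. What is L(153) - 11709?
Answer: -11709 + I*sqrt(155) ≈ -11709.0 + 12.45*I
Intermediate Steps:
Z = -108 (Z = 3*(11 - 47) = 3*(-36) = -108)
L(o) = I*sqrt(155) (L(o) = sqrt(-108 - 47) = sqrt(-155) = I*sqrt(155))
L(153) - 11709 = I*sqrt(155) - 11709 = -11709 + I*sqrt(155)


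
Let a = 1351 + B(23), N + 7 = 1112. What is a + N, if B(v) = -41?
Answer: 2415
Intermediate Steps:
N = 1105 (N = -7 + 1112 = 1105)
a = 1310 (a = 1351 - 41 = 1310)
a + N = 1310 + 1105 = 2415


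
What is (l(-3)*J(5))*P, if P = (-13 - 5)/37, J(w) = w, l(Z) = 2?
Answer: -180/37 ≈ -4.8649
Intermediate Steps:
P = -18/37 (P = -18*1/37 = -18/37 ≈ -0.48649)
(l(-3)*J(5))*P = (2*5)*(-18/37) = 10*(-18/37) = -180/37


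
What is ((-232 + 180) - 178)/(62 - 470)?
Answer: 115/204 ≈ 0.56373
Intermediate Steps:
((-232 + 180) - 178)/(62 - 470) = (-52 - 178)/(-408) = -230*(-1/408) = 115/204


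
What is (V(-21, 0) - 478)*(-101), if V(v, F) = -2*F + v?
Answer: 50399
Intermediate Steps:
V(v, F) = v - 2*F (V(v, F) = -2*F + v = v - 2*F)
(V(-21, 0) - 478)*(-101) = ((-21 - 2*0) - 478)*(-101) = ((-21 + 0) - 478)*(-101) = (-21 - 478)*(-101) = -499*(-101) = 50399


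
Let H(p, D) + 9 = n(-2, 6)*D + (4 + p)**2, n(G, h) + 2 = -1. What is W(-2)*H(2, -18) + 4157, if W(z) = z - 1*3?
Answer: 3752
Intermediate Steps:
n(G, h) = -3 (n(G, h) = -2 - 1 = -3)
W(z) = -3 + z (W(z) = z - 3 = -3 + z)
H(p, D) = -9 + (4 + p)**2 - 3*D (H(p, D) = -9 + (-3*D + (4 + p)**2) = -9 + ((4 + p)**2 - 3*D) = -9 + (4 + p)**2 - 3*D)
W(-2)*H(2, -18) + 4157 = (-3 - 2)*(-9 + (4 + 2)**2 - 3*(-18)) + 4157 = -5*(-9 + 6**2 + 54) + 4157 = -5*(-9 + 36 + 54) + 4157 = -5*81 + 4157 = -405 + 4157 = 3752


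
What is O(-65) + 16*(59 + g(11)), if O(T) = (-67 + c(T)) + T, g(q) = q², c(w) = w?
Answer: 2683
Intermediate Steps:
O(T) = -67 + 2*T (O(T) = (-67 + T) + T = -67 + 2*T)
O(-65) + 16*(59 + g(11)) = (-67 + 2*(-65)) + 16*(59 + 11²) = (-67 - 130) + 16*(59 + 121) = -197 + 16*180 = -197 + 2880 = 2683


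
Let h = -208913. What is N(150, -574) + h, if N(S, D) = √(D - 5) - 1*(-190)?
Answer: -208723 + I*√579 ≈ -2.0872e+5 + 24.062*I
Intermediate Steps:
N(S, D) = 190 + √(-5 + D) (N(S, D) = √(-5 + D) + 190 = 190 + √(-5 + D))
N(150, -574) + h = (190 + √(-5 - 574)) - 208913 = (190 + √(-579)) - 208913 = (190 + I*√579) - 208913 = -208723 + I*√579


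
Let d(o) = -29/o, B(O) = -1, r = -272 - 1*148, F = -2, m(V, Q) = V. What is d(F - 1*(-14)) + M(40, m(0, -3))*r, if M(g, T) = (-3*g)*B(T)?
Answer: -604829/12 ≈ -50402.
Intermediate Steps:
r = -420 (r = -272 - 148 = -420)
M(g, T) = 3*g (M(g, T) = -3*g*(-1) = 3*g)
d(F - 1*(-14)) + M(40, m(0, -3))*r = -29/(-2 - 1*(-14)) + (3*40)*(-420) = -29/(-2 + 14) + 120*(-420) = -29/12 - 50400 = -604829/12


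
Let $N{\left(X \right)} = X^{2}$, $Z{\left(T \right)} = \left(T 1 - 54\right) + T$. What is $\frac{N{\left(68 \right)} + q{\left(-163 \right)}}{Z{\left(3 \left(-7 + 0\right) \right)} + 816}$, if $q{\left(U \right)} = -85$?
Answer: $\frac{1513}{240} \approx 6.3042$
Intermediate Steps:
$Z{\left(T \right)} = -54 + 2 T$ ($Z{\left(T \right)} = \left(T - 54\right) + T = \left(-54 + T\right) + T = -54 + 2 T$)
$\frac{N{\left(68 \right)} + q{\left(-163 \right)}}{Z{\left(3 \left(-7 + 0\right) \right)} + 816} = \frac{68^{2} - 85}{\left(-54 + 2 \cdot 3 \left(-7 + 0\right)\right) + 816} = \frac{4624 - 85}{\left(-54 + 2 \cdot 3 \left(-7\right)\right) + 816} = \frac{4539}{\left(-54 + 2 \left(-21\right)\right) + 816} = \frac{4539}{\left(-54 - 42\right) + 816} = \frac{4539}{-96 + 816} = \frac{4539}{720} = 4539 \cdot \frac{1}{720} = \frac{1513}{240}$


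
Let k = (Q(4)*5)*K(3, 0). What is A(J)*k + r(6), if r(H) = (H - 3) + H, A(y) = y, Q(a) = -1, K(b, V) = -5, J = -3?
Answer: -66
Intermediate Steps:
r(H) = -3 + 2*H (r(H) = (-3 + H) + H = -3 + 2*H)
k = 25 (k = -1*5*(-5) = -5*(-5) = 25)
A(J)*k + r(6) = -3*25 + (-3 + 2*6) = -75 + (-3 + 12) = -75 + 9 = -66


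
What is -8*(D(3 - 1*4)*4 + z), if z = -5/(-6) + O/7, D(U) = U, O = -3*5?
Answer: 892/21 ≈ 42.476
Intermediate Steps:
O = -15
z = -55/42 (z = -5/(-6) - 15/7 = -5*(-⅙) - 15*⅐ = ⅚ - 15/7 = -55/42 ≈ -1.3095)
-8*(D(3 - 1*4)*4 + z) = -8*((3 - 1*4)*4 - 55/42) = -8*((3 - 4)*4 - 55/42) = -8*(-1*4 - 55/42) = -8*(-4 - 55/42) = -8*(-223/42) = 892/21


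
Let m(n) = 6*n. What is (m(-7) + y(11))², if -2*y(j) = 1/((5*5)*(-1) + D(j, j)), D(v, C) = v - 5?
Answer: 2544025/1444 ≈ 1761.8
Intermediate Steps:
D(v, C) = -5 + v
y(j) = -1/(2*(-30 + j)) (y(j) = -1/(2*((5*5)*(-1) + (-5 + j))) = -1/(2*(25*(-1) + (-5 + j))) = -1/(2*(-25 + (-5 + j))) = -1/(2*(-30 + j)))
(m(-7) + y(11))² = (6*(-7) - 1/(-60 + 2*11))² = (-42 - 1/(-60 + 22))² = (-42 - 1/(-38))² = (-42 - 1*(-1/38))² = (-42 + 1/38)² = (-1595/38)² = 2544025/1444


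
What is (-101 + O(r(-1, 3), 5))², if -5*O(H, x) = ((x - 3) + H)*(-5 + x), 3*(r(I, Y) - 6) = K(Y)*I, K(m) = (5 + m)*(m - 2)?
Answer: 10201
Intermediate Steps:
K(m) = (-2 + m)*(5 + m) (K(m) = (5 + m)*(-2 + m) = (-2 + m)*(5 + m))
r(I, Y) = 6 + I*(-10 + Y² + 3*Y)/3 (r(I, Y) = 6 + ((-10 + Y² + 3*Y)*I)/3 = 6 + (I*(-10 + Y² + 3*Y))/3 = 6 + I*(-10 + Y² + 3*Y)/3)
O(H, x) = -(-5 + x)*(-3 + H + x)/5 (O(H, x) = -((x - 3) + H)*(-5 + x)/5 = -((-3 + x) + H)*(-5 + x)/5 = -(-3 + H + x)*(-5 + x)/5 = -(-5 + x)*(-3 + H + x)/5)
(-101 + O(r(-1, 3), 5))² = (-101 + (-3 + (6 + (⅓)*(-1)*(-10 + 3² + 3*3)) - ⅕*5² + (8/5)*5 - ⅕*(6 + (⅓)*(-1)*(-10 + 3² + 3*3))*5))² = (-101 + (-3 + (6 + (⅓)*(-1)*(-10 + 9 + 9)) - ⅕*25 + 8 - ⅕*(6 + (⅓)*(-1)*(-10 + 9 + 9))*5))² = (-101 + (-3 + (6 + (⅓)*(-1)*8) - 5 + 8 - ⅕*(6 + (⅓)*(-1)*8)*5))² = (-101 + (-3 + (6 - 8/3) - 5 + 8 - ⅕*(6 - 8/3)*5))² = (-101 + (-3 + 10/3 - 5 + 8 - ⅕*10/3*5))² = (-101 + (-3 + 10/3 - 5 + 8 - 10/3))² = (-101 + 0)² = (-101)² = 10201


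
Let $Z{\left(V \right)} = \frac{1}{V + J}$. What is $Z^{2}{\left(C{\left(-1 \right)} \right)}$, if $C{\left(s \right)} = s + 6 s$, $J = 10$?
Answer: $\frac{1}{9} \approx 0.11111$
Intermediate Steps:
$C{\left(s \right)} = 7 s$
$Z{\left(V \right)} = \frac{1}{10 + V}$ ($Z{\left(V \right)} = \frac{1}{V + 10} = \frac{1}{10 + V}$)
$Z^{2}{\left(C{\left(-1 \right)} \right)} = \left(\frac{1}{10 + 7 \left(-1\right)}\right)^{2} = \left(\frac{1}{10 - 7}\right)^{2} = \left(\frac{1}{3}\right)^{2} = \frac{1}{9}$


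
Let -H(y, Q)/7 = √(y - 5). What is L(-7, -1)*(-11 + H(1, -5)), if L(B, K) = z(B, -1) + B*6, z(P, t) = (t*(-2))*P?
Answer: 616 + 784*I ≈ 616.0 + 784.0*I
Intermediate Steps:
z(P, t) = -2*P*t (z(P, t) = (-2*t)*P = -2*P*t)
H(y, Q) = -7*√(-5 + y) (H(y, Q) = -7*√(y - 5) = -7*√(-5 + y))
L(B, K) = 8*B (L(B, K) = -2*B*(-1) + B*6 = 2*B + 6*B = 8*B)
L(-7, -1)*(-11 + H(1, -5)) = (8*(-7))*(-11 - 7*√(-5 + 1)) = -56*(-11 - 14*I) = 616 + 784*I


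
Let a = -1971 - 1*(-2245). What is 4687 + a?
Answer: 4961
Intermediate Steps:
a = 274 (a = -1971 + 2245 = 274)
4687 + a = 4687 + 274 = 4961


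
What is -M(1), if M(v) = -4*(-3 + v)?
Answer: -8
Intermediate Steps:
M(v) = 12 - 4*v
-M(1) = -(12 - 4*1) = -(12 - 4) = -1*8 = -8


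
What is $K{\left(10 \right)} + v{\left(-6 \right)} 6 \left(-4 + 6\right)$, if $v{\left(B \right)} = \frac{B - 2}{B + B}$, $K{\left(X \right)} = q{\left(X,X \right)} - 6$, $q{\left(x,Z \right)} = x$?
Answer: $12$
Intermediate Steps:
$K{\left(X \right)} = -6 + X$ ($K{\left(X \right)} = X - 6 = -6 + X$)
$v{\left(B \right)} = \frac{-2 + B}{2 B}$
$K{\left(10 \right)} + v{\left(-6 \right)} 6 \left(-4 + 6\right) = \left(-6 + 10\right) + \frac{-2 - 6}{2 \left(-6\right)} 6 \left(-4 + 6\right) = 4 + \frac{1}{2} \left(- \frac{1}{6}\right) \left(-8\right) 6 \cdot 2 = 4 + \frac{2}{3} \cdot 12 = 4 + 8 = 12$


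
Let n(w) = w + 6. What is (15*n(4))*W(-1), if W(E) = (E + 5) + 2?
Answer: 900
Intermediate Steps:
W(E) = 7 + E (W(E) = (5 + E) + 2 = 7 + E)
n(w) = 6 + w
(15*n(4))*W(-1) = (15*(6 + 4))*(7 - 1) = (15*10)*6 = 150*6 = 900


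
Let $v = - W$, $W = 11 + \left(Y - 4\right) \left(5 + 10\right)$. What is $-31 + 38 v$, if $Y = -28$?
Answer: $17791$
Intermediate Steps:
$W = -469$ ($W = 11 + \left(-28 - 4\right) \left(5 + 10\right) = 11 - 480 = -469$)
$v = 469$ ($v = \left(-1\right) \left(-469\right) = 469$)
$-31 + 38 v = -31 + 38 \cdot 469 = -31 + 17822 = 17791$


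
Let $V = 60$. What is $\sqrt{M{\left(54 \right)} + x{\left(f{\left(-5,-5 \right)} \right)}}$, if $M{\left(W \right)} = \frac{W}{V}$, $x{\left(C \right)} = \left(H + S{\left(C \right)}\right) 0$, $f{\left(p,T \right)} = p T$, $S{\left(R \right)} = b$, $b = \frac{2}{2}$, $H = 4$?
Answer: $\frac{3 \sqrt{10}}{10} \approx 0.94868$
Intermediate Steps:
$b = 1$ ($b = 2 \cdot \frac{1}{2} = 1$)
$S{\left(R \right)} = 1$
$f{\left(p,T \right)} = T p$
$x{\left(C \right)} = 0$ ($x{\left(C \right)} = \left(4 + 1\right) 0 = 5 \cdot 0 = 0$)
$M{\left(W \right)} = \frac{W}{60}$
$\sqrt{M{\left(54 \right)} + x{\left(f{\left(-5,-5 \right)} \right)}} = \sqrt{\frac{1}{60} \cdot 54 + 0} = \sqrt{\frac{9}{10} + 0} = \sqrt{\frac{9}{10}} = \frac{3 \sqrt{10}}{10}$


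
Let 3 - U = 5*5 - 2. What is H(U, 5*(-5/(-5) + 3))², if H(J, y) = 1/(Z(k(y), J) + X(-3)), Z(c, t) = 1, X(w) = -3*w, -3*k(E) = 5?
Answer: 1/100 ≈ 0.010000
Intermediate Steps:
k(E) = -5/3 (k(E) = -⅓*5 = -5/3)
U = -20 (U = 3 - (5*5 - 2) = 3 - (25 - 2) = 3 - 1*23 = 3 - 23 = -20)
H(J, y) = ⅒ (H(J, y) = 1/(1 - 3*(-3)) = 1/(1 + 9) = 1/10 = ⅒)
H(U, 5*(-5/(-5) + 3))² = (⅒)² = 1/100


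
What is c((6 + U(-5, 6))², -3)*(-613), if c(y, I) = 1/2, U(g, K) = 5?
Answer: -613/2 ≈ -306.50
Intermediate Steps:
c(y, I) = ½
c((6 + U(-5, 6))², -3)*(-613) = (½)*(-613) = -613/2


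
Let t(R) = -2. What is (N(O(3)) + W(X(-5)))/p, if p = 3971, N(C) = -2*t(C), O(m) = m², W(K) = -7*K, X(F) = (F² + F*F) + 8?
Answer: -402/3971 ≈ -0.10123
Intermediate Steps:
X(F) = 8 + 2*F² (X(F) = (F² + F²) + 8 = 2*F² + 8 = 8 + 2*F²)
N(C) = 4 (N(C) = -2*(-2) = 4)
(N(O(3)) + W(X(-5)))/p = (4 - 7*(8 + 2*(-5)²))/3971 = (4 - 7*(8 + 2*25))*(1/3971) = (4 - 7*(8 + 50))*(1/3971) = (4 - 7*58)*(1/3971) = (4 - 406)*(1/3971) = -402*1/3971 = -402/3971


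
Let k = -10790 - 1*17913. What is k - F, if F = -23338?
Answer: -5365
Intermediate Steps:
k = -28703 (k = -10790 - 17913 = -28703)
k - F = -28703 - 1*(-23338) = -28703 + 23338 = -5365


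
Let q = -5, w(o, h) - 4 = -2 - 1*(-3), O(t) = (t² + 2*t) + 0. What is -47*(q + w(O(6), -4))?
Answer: 0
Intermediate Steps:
O(t) = t² + 2*t
w(o, h) = 5 (w(o, h) = 4 + (-2 - 1*(-3)) = 4 + (-2 + 3) = 4 + 1 = 5)
-47*(q + w(O(6), -4)) = -47*(-5 + 5) = -47*0 = 0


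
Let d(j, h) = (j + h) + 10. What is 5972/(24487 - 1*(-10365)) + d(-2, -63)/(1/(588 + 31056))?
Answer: -15164277967/8713 ≈ -1.7404e+6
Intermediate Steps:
d(j, h) = 10 + h + j (d(j, h) = (h + j) + 10 = 10 + h + j)
5972/(24487 - 1*(-10365)) + d(-2, -63)/(1/(588 + 31056)) = 5972/(24487 - 1*(-10365)) + (10 - 63 - 2)/(1/(588 + 31056)) = 5972/(24487 + 10365) - 55/(1/31644) = 5972/34852 - 55/1/31644 = 5972*(1/34852) - 55*31644 = 1493/8713 - 1740420 = -15164277967/8713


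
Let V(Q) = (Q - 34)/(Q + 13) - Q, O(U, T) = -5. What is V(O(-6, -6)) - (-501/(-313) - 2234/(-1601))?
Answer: -11509631/4008904 ≈ -2.8710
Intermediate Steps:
V(Q) = -Q + (-34 + Q)/(13 + Q) (V(Q) = (-34 + Q)/(13 + Q) - Q = -Q + (-34 + Q)/(13 + Q))
V(O(-6, -6)) - (-501/(-313) - 2234/(-1601)) = (-34 - 1*(-5)² - 12*(-5))/(13 - 5) - (-501/(-313) - 2234/(-1601)) = (-34 - 1*25 + 60)/8 - (-501*(-1/313) - 2234*(-1/1601)) = (-34 - 25 + 60)/8 - (501/313 + 2234/1601) = (⅛)*1 - 1*1501343/501113 = ⅛ - 1501343/501113 = -11509631/4008904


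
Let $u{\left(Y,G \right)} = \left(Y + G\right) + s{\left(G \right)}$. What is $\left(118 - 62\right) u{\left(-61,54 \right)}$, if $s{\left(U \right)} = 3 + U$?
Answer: $2800$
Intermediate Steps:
$u{\left(Y,G \right)} = 3 + Y + 2 G$ ($u{\left(Y,G \right)} = \left(Y + G\right) + \left(3 + G\right) = \left(G + Y\right) + \left(3 + G\right) = 3 + Y + 2 G$)
$\left(118 - 62\right) u{\left(-61,54 \right)} = \left(118 - 62\right) \left(3 - 61 + 2 \cdot 54\right) = \left(118 - 62\right) \left(3 - 61 + 108\right) = 56 \cdot 50 = 2800$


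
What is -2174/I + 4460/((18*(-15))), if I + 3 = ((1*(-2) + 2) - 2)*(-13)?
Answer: -68956/621 ≈ -111.04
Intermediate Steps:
I = 23 (I = -3 + ((1*(-2) + 2) - 2)*(-13) = -3 + ((-2 + 2) - 2)*(-13) = -3 + (0 - 2)*(-13) = -3 - 2*(-13) = -3 + 26 = 23)
-2174/I + 4460/((18*(-15))) = -2174/23 + 4460/((18*(-15))) = -2174*1/23 + 4460/(-270) = -2174/23 + 4460*(-1/270) = -2174/23 - 446/27 = -68956/621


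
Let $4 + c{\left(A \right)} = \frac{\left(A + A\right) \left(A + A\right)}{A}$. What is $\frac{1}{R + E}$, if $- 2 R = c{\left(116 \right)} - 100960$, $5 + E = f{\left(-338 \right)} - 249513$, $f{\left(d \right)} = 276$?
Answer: $- \frac{1}{198992} \approx -5.0253 \cdot 10^{-6}$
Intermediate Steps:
$c{\left(A \right)} = -4 + 4 A$ ($c{\left(A \right)} = -4 + \frac{\left(A + A\right) \left(A + A\right)}{A} = -4 + \frac{2 A 2 A}{A} = -4 + \frac{4 A^{2}}{A} = -4 + 4 A$)
$E = -249242$ ($E = -5 + \left(276 - 249513\right) = -5 - 249237 = -249242$)
$R = 50250$ ($R = - \frac{\left(-4 + 4 \cdot 116\right) - 100960}{2} = - \frac{\left(-4 + 464\right) - 100960}{2} = - \frac{460 - 100960}{2} = \left(- \frac{1}{2}\right) \left(-100500\right) = 50250$)
$\frac{1}{R + E} = \frac{1}{50250 - 249242} = \frac{1}{-198992} = - \frac{1}{198992}$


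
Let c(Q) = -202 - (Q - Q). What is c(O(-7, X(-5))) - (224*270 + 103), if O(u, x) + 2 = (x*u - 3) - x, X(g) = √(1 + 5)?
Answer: -60785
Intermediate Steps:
X(g) = √6
O(u, x) = -5 - x + u*x (O(u, x) = -2 + ((x*u - 3) - x) = -2 + ((u*x - 3) - x) = -2 + ((-3 + u*x) - x) = -2 + (-3 - x + u*x) = -5 - x + u*x)
c(Q) = -202 (c(Q) = -202 - 1*0 = -202 + 0 = -202)
c(O(-7, X(-5))) - (224*270 + 103) = -202 - (224*270 + 103) = -202 - (60480 + 103) = -202 - 1*60583 = -202 - 60583 = -60785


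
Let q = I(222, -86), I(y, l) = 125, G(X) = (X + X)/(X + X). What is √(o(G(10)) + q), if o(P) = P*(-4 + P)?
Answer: √122 ≈ 11.045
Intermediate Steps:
G(X) = 1 (G(X) = (2*X)/((2*X)) = (2*X)*(1/(2*X)) = 1)
q = 125
√(o(G(10)) + q) = √(1*(-4 + 1) + 125) = √(1*(-3) + 125) = √(-3 + 125) = √122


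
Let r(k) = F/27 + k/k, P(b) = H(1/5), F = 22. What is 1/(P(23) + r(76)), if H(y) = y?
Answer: 135/272 ≈ 0.49632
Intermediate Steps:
P(b) = ⅕ (P(b) = 1/5 = ⅕)
r(k) = 49/27 (r(k) = 22/27 + k/k = 22*(1/27) + 1 = 22/27 + 1 = 49/27)
1/(P(23) + r(76)) = 1/(⅕ + 49/27) = 1/(272/135) = 135/272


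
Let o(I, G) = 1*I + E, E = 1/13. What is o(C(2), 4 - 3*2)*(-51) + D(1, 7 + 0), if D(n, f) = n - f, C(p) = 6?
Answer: -4107/13 ≈ -315.92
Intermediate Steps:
E = 1/13 ≈ 0.076923
o(I, G) = 1/13 + I (o(I, G) = 1*I + 1/13 = I + 1/13 = 1/13 + I)
o(C(2), 4 - 3*2)*(-51) + D(1, 7 + 0) = (1/13 + 6)*(-51) + (1 - (7 + 0)) = (79/13)*(-51) + (1 - 1*7) = -4029/13 + (1 - 7) = -4029/13 - 6 = -4107/13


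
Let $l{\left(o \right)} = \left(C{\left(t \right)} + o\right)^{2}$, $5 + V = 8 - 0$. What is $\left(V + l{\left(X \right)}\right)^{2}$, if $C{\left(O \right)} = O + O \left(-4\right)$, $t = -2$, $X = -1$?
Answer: $784$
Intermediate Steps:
$C{\left(O \right)} = - 3 O$ ($C{\left(O \right)} = O - 4 O = - 3 O$)
$V = 3$ ($V = -5 + \left(8 - 0\right) = -5 + \left(8 + 0\right) = -5 + 8 = 3$)
$l{\left(o \right)} = \left(6 + o\right)^{2}$ ($l{\left(o \right)} = \left(\left(-3\right) \left(-2\right) + o\right)^{2} = \left(6 + o\right)^{2}$)
$\left(V + l{\left(X \right)}\right)^{2} = \left(3 + \left(6 - 1\right)^{2}\right)^{2} = \left(3 + 5^{2}\right)^{2} = \left(3 + 25\right)^{2} = 28^{2} = 784$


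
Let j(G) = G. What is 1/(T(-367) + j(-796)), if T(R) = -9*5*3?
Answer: -1/931 ≈ -0.0010741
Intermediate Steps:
T(R) = -135 (T(R) = -45*3 = -135)
1/(T(-367) + j(-796)) = 1/(-135 - 796) = 1/(-931) = -1/931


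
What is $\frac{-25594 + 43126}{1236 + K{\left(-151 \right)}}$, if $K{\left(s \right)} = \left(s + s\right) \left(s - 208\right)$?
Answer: $\frac{8766}{54827} \approx 0.15988$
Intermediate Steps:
$K{\left(s \right)} = 2 s \left(-208 + s\right)$
$\frac{-25594 + 43126}{1236 + K{\left(-151 \right)}} = \frac{-25594 + 43126}{1236 + 2 \left(-151\right) \left(-208 - 151\right)} = \frac{17532}{1236 + 2 \left(-151\right) \left(-359\right)} = \frac{17532}{1236 + 108418} = \frac{17532}{109654} = 17532 \cdot \frac{1}{109654} = \frac{8766}{54827}$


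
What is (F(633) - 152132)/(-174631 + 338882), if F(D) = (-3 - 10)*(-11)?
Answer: -151989/164251 ≈ -0.92535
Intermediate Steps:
F(D) = 143 (F(D) = -13*(-11) = 143)
(F(633) - 152132)/(-174631 + 338882) = (143 - 152132)/(-174631 + 338882) = -151989/164251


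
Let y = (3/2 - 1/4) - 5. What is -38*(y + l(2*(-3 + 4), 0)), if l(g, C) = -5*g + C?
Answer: 1045/2 ≈ 522.50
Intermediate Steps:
l(g, C) = C - 5*g
y = -15/4 (y = (3*(1/2) - 1*1/4) - 5 = (3/2 - 1/4) - 5 = 5/4 - 5 = -15/4 ≈ -3.7500)
-38*(y + l(2*(-3 + 4), 0)) = -38*(-15/4 + (0 - 10*(-3 + 4))) = -38*(-15/4 + (0 - 10)) = -38*(-15/4 - 10) = -38*(-55/4) = 1045/2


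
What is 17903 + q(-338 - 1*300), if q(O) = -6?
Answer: 17897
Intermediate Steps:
17903 + q(-338 - 1*300) = 17903 - 6 = 17897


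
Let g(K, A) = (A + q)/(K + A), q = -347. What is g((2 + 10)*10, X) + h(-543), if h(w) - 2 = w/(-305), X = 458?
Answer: 700289/176290 ≈ 3.9724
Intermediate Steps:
h(w) = 2 - w/305 (h(w) = 2 + w/(-305) = 2 + w*(-1/305) = 2 - w/305)
g(K, A) = (-347 + A)/(A + K) (g(K, A) = (A - 347)/(K + A) = (-347 + A)/(A + K))
g((2 + 10)*10, X) + h(-543) = (-347 + 458)/(458 + (2 + 10)*10) + (2 - 1/305*(-543)) = 111/(458 + 12*10) + (2 + 543/305) = 111/(458 + 120) + 1153/305 = 111/578 + 1153/305 = 700289/176290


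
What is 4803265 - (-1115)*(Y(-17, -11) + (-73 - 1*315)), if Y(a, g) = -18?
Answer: 4350575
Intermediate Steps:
4803265 - (-1115)*(Y(-17, -11) + (-73 - 1*315)) = 4803265 - (-1115)*(-18 + (-73 - 1*315)) = 4803265 - (-1115)*(-18 + (-73 - 315)) = 4803265 - (-1115)*(-18 - 388) = 4803265 - (-1115)*(-406) = 4803265 - 1*452690 = 4803265 - 452690 = 4350575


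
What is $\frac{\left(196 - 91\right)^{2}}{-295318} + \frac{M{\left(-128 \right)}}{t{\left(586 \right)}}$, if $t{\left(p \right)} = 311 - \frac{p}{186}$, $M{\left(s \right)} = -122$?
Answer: $- \frac{1833161889}{4227477170} \approx -0.43363$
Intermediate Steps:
$t{\left(p \right)} = 311 - \frac{p}{186}$ ($t{\left(p \right)} = 311 - p \frac{1}{186} = 311 - \frac{p}{186}$)
$\frac{\left(196 - 91\right)^{2}}{-295318} + \frac{M{\left(-128 \right)}}{t{\left(586 \right)}} = \frac{\left(196 - 91\right)^{2}}{-295318} - \frac{122}{311 - \frac{293}{93}} = 105^{2} \left(- \frac{1}{295318}\right) - \frac{122}{311 - \frac{293}{93}} = 11025 \left(- \frac{1}{295318}\right) - \frac{122}{\frac{28630}{93}} = - \frac{11025}{295318} - \frac{5673}{14315} = - \frac{1833161889}{4227477170}$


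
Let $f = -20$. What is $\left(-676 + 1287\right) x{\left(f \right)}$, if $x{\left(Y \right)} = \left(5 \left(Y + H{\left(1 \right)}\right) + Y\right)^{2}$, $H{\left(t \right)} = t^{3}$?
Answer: $8080475$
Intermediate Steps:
$x{\left(Y \right)} = \left(5 + 6 Y\right)^{2}$ ($x{\left(Y \right)} = \left(5 \left(Y + 1^{3}\right) + Y\right)^{2} = \left(5 \left(Y + 1\right) + Y\right)^{2} = \left(5 \left(1 + Y\right) + Y\right)^{2} = \left(\left(5 + 5 Y\right) + Y\right)^{2} = \left(5 + 6 Y\right)^{2}$)
$\left(-676 + 1287\right) x{\left(f \right)} = \left(-676 + 1287\right) \left(5 + 6 \left(-20\right)\right)^{2} = 611 \left(5 - 120\right)^{2} = 611 \left(-115\right)^{2} = 611 \cdot 13225 = 8080475$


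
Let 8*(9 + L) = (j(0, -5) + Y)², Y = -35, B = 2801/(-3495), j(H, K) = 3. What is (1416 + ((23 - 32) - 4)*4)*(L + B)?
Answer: 563473856/3495 ≈ 1.6122e+5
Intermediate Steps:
B = -2801/3495 (B = 2801*(-1/3495) = -2801/3495 ≈ -0.80143)
L = 119 (L = -9 + (3 - 35)²/8 = -9 + (⅛)*(-32)² = -9 + (⅛)*1024 = -9 + 128 = 119)
(1416 + ((23 - 32) - 4)*4)*(L + B) = (1416 + ((23 - 32) - 4)*4)*(119 - 2801/3495) = (1416 + (-9 - 4)*4)*(413104/3495) = (1416 - 13*4)*(413104/3495) = (1416 - 52)*(413104/3495) = 1364*(413104/3495) = 563473856/3495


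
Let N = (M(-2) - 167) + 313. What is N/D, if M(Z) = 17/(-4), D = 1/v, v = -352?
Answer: -49896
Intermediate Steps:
D = -1/352 (D = 1/(-352) = -1/352 ≈ -0.0028409)
M(Z) = -17/4 (M(Z) = 17*(-¼) = -17/4)
N = 567/4 (N = (-17/4 - 167) + 313 = -685/4 + 313 = 567/4 ≈ 141.75)
N/D = 567/(4*(-1/352)) = (567/4)*(-352) = -49896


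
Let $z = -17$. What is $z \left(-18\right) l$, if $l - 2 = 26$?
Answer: $8568$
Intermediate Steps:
$l = 28$ ($l = 2 + 26 = 28$)
$z \left(-18\right) l = \left(-17\right) \left(-18\right) 28 = 306 \cdot 28 = 8568$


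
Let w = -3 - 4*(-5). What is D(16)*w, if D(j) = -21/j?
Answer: -357/16 ≈ -22.313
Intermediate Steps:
w = 17 (w = -3 + 20 = 17)
D(16)*w = -21/16*17 = -357/16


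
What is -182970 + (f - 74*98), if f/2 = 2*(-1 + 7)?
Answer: -190198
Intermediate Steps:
f = 24 (f = 2*(2*(-1 + 7)) = 2*(2*6) = 2*12 = 24)
-182970 + (f - 74*98) = -182970 + (24 - 74*98) = -182970 + (24 - 7252) = -182970 - 7228 = -190198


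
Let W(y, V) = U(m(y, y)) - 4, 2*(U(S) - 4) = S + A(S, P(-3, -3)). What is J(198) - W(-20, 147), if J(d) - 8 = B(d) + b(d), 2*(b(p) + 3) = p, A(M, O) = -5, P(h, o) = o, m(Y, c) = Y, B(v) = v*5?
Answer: 2213/2 ≈ 1106.5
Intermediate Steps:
B(v) = 5*v
b(p) = -3 + p/2
U(S) = 3/2 + S/2 (U(S) = 4 + (S - 5)/2 = 4 + (-5 + S)/2 = 4 + (-5/2 + S/2) = 3/2 + S/2)
W(y, V) = -5/2 + y/2 (W(y, V) = (3/2 + y/2) - 4 = -5/2 + y/2)
J(d) = 5 + 11*d/2 (J(d) = 8 + (5*d + (-3 + d/2)) = 8 + (-3 + 11*d/2) = 5 + 11*d/2)
J(198) - W(-20, 147) = (5 + (11/2)*198) - (-5/2 + (½)*(-20)) = (5 + 1089) - (-5/2 - 10) = 1094 - 1*(-25/2) = 1094 + 25/2 = 2213/2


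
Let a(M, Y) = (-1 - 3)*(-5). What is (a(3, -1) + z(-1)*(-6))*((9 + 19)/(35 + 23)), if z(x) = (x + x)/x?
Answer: 112/29 ≈ 3.8621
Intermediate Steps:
z(x) = 2 (z(x) = (2*x)/x = 2)
a(M, Y) = 20 (a(M, Y) = -4*(-5) = 20)
(a(3, -1) + z(-1)*(-6))*((9 + 19)/(35 + 23)) = (20 + 2*(-6))*((9 + 19)/(35 + 23)) = (20 - 12)*(28/58) = 8*(28*(1/58)) = 8*(14/29) = 112/29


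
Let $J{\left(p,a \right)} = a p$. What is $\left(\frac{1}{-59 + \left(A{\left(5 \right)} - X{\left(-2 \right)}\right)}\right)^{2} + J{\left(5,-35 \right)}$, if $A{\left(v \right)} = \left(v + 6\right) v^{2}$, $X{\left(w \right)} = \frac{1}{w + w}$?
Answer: $- \frac{130939359}{748225} \approx -175.0$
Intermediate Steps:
$X{\left(w \right)} = \frac{1}{2 w}$
$A{\left(v \right)} = v^{2} \left(6 + v\right)$ ($A{\left(v \right)} = \left(6 + v\right) v^{2} = v^{2} \left(6 + v\right)$)
$\left(\frac{1}{-59 + \left(A{\left(5 \right)} - X{\left(-2 \right)}\right)}\right)^{2} + J{\left(5,-35 \right)} = \left(\frac{1}{-59 - \left(- \frac{1}{4} - 5^{2} \left(6 + 5\right)\right)}\right)^{2} - 175 = \left(\frac{1}{-59 + \left(25 \cdot 11 - \frac{1}{2} \left(- \frac{1}{2}\right)\right)}\right)^{2} - 175 = \left(\frac{1}{-59 + \left(275 - - \frac{1}{4}\right)}\right)^{2} - 175 = \left(\frac{1}{-59 + \left(275 + \frac{1}{4}\right)}\right)^{2} - 175 = \left(\frac{1}{-59 + \frac{1101}{4}}\right)^{2} - 175 = \left(\frac{1}{\frac{865}{4}}\right)^{2} - 175 = \left(\frac{4}{865}\right)^{2} - 175 = \frac{16}{748225} - 175 = - \frac{130939359}{748225}$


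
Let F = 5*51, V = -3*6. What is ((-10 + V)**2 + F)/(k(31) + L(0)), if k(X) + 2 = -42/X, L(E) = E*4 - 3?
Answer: -32209/197 ≈ -163.50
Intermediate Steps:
V = -18
L(E) = -3 + 4*E (L(E) = 4*E - 3 = -3 + 4*E)
F = 255
k(X) = -2 - 42/X
((-10 + V)**2 + F)/(k(31) + L(0)) = ((-10 - 18)**2 + 255)/((-2 - 42/31) + (-3 + 4*0)) = ((-28)**2 + 255)/((-2 - 42*1/31) + (-3 + 0)) = (784 + 255)/((-2 - 42/31) - 3) = 1039/(-104/31 - 3) = 1039/(-197/31) = 1039*(-31/197) = -32209/197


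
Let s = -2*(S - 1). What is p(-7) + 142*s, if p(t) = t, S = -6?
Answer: 1981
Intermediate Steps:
s = 14 (s = -2*(-6 - 1) = -2*(-7) = 14)
p(-7) + 142*s = -7 + 142*14 = -7 + 1988 = 1981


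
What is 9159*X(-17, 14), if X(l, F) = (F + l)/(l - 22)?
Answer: 9159/13 ≈ 704.54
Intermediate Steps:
X(l, F) = (F + l)/(-22 + l)
9159*X(-17, 14) = 9159*((14 - 17)/(-22 - 17)) = 9159*(-3/(-39)) = 9159*(-1/39*(-3)) = 9159*(1/13) = 9159/13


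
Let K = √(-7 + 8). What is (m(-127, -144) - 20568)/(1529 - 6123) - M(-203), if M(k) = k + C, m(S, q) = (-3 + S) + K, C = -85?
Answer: 1343769/4594 ≈ 292.51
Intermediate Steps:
K = 1 (K = √1 = 1)
m(S, q) = -2 + S (m(S, q) = (-3 + S) + 1 = -2 + S)
M(k) = -85 + k (M(k) = k - 85 = -85 + k)
(m(-127, -144) - 20568)/(1529 - 6123) - M(-203) = ((-2 - 127) - 20568)/(1529 - 6123) - (-85 - 203) = (-129 - 20568)/(-4594) - 1*(-288) = -20697*(-1/4594) + 288 = 20697/4594 + 288 = 1343769/4594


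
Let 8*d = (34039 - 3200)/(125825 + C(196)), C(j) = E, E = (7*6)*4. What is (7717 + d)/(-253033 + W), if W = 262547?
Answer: 7778334687/9589579216 ≈ 0.81112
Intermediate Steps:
E = 168 (E = 42*4 = 168)
C(j) = 168
d = 30839/1007944 (d = ((34039 - 3200)/(125825 + 168))/8 = (30839/125993)/8 = (30839*(1/125993))/8 = (⅛)*(30839/125993) = 30839/1007944 ≈ 0.030596)
(7717 + d)/(-253033 + W) = (7717 + 30839/1007944)/(-253033 + 262547) = (7778334687/1007944)/9514 = (7778334687/1007944)*(1/9514) = 7778334687/9589579216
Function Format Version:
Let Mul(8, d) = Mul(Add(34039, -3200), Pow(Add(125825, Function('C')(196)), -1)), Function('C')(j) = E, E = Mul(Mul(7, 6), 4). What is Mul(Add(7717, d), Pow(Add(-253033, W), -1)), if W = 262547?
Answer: Rational(7778334687, 9589579216) ≈ 0.81112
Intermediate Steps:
E = 168 (E = Mul(42, 4) = 168)
Function('C')(j) = 168
d = Rational(30839, 1007944) (d = Mul(Rational(1, 8), Mul(Add(34039, -3200), Pow(Add(125825, 168), -1))) = Mul(Rational(1, 8), Mul(30839, Pow(125993, -1))) = Mul(Rational(1, 8), Mul(30839, Rational(1, 125993))) = Mul(Rational(1, 8), Rational(30839, 125993)) = Rational(30839, 1007944) ≈ 0.030596)
Mul(Add(7717, d), Pow(Add(-253033, W), -1)) = Mul(Add(7717, Rational(30839, 1007944)), Pow(Add(-253033, 262547), -1)) = Mul(Rational(7778334687, 1007944), Pow(9514, -1)) = Mul(Rational(7778334687, 1007944), Rational(1, 9514)) = Rational(7778334687, 9589579216)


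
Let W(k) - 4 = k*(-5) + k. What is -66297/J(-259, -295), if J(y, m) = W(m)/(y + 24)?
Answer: 15579795/1184 ≈ 13159.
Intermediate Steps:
W(k) = 4 - 4*k (W(k) = 4 + (k*(-5) + k) = 4 + (-5*k + k) = 4 - 4*k)
J(y, m) = (4 - 4*m)/(24 + y) (J(y, m) = (4 - 4*m)/(y + 24) = (4 - 4*m)/(24 + y))
-66297/J(-259, -295) = -66297*(24 - 259)/(4*(1 - 1*(-295))) = -66297*(-235/(4*(1 + 295))) = -66297/(4*(-1/235)*296) = -66297/(-1184/235) = -66297*(-235/1184) = 15579795/1184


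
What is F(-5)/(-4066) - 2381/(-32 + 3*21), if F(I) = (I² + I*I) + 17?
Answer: -9683223/126046 ≈ -76.823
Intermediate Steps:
F(I) = 17 + 2*I² (F(I) = (I² + I²) + 17 = 2*I² + 17 = 17 + 2*I²)
F(-5)/(-4066) - 2381/(-32 + 3*21) = (17 + 2*(-5)²)/(-4066) - 2381/(-32 + 3*21) = (17 + 2*25)*(-1/4066) - 2381/(-32 + 63) = (17 + 50)*(-1/4066) - 2381/31 = 67*(-1/4066) - 2381*1/31 = -67/4066 - 2381/31 = -9683223/126046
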